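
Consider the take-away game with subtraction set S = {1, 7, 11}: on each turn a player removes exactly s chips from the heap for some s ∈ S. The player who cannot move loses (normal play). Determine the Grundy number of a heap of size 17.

G(0) = 0
G(1) = mex{0} = 1
G(2) = mex{1} = 0
G(3) = mex{0} = 1
G(4) = mex{1} = 0
G(5) = mex{0} = 1
G(6) = mex{1} = 0
G(7) = mex{0,0} = 1
G(8) = mex{1,1} = 0
G(9) = mex{0,0} = 1
G(10) = mex{1,1} = 0
G(11) = mex{0,0,0} = 1
G(12) = mex{1,1,1} = 0
G(13) = mex{0,0,0} = 1
G(14) = mex{1,1,1} = 0
G(15) = mex{0,0,0} = 1
G(16) = mex{1,1,1} = 0
G(17) = mex{0,0,0} = 1

1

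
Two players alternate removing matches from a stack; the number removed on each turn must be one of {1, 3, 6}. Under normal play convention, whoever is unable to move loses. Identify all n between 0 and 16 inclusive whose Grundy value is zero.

n :  0  1  2  3  4  5  6  7  8  9 10 11 12 13 14 15 16
G :  0  1  0  1  0  1  2  3  2  0  1  0  1  0  1  2  3
P-positions are exactly the n with G(n) = 0.

0, 2, 4, 9, 11, 13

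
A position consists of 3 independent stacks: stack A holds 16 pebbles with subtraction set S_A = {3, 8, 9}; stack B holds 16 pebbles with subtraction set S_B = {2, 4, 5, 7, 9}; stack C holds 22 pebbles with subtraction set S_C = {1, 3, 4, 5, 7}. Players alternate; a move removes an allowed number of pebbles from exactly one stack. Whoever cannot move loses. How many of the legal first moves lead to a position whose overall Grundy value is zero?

Stack A, S = {3, 8, 9}:
G(0) = 0
G(1) = mex{} = 0
G(2) = mex{} = 0
G(3) = mex{0} = 1
G(4) = mex{0} = 1
G(5) = mex{0} = 1
G(6) = mex{1} = 0
G(7) = mex{1} = 0
G(8) = mex{1,0} = 2
G(9) = mex{0,0,0} = 1
G(10) = mex{0,0,0} = 1
G(11) = mex{2,1,0} = 3
G(12) = mex{1,1,1} = 0
G(13) = mex{1,1,1} = 0
G(14) = mex{3,0,1} = 2
G(15) = mex{0,0,0} = 1
G(16) = mex{0,2,0} = 1
G_A(16) = 1.
Stack B, S = {2, 4, 5, 7, 9}:
G(0) = 0
G(1) = mex{} = 0
G(2) = mex{0} = 1
G(3) = mex{0} = 1
G(4) = mex{1,0} = 2
G(5) = mex{1,0,0} = 2
G(6) = mex{2,1,0} = 3
G(7) = mex{2,1,1,0} = 3
G(8) = mex{3,2,1,0} = 4
G(9) = mex{3,2,2,1,0} = 4
G(10) = mex{4,3,2,1,0} = 5
G(11) = mex{4,3,3,2,1} = 0
G(12) = mex{5,4,3,2,1} = 0
G(13) = mex{0,4,4,3,2} = 1
G(14) = mex{0,5,4,3,2} = 1
G(15) = mex{1,0,5,4,3} = 2
G(16) = mex{1,0,0,4,3} = 2
G_B(16) = 2.
Stack C, S = {1, 3, 4, 5, 7}:
n :  0  1  2  3  4  5  6  7  8  9 10 11 12 13 14 15 16 17 18 19 20 21 22
G :  0  1  0  1  2  3  2  3  0  1  0  1  2  3  2  3  0  1  0  1  2  3  2
G_C(22) = 2.
Combined Grundy value = 1 ⊕ 2 ⊕ 2 = 1.
A winning move leaves total XOR = 0, i.e. changes one component's Grundy value g to g ⊕ X where X is the current total.
Stack A: need g' = 1⊕1 = 0. Options: 16−3→G=0, 16−8→G=2, 16−9→G=0. Hits: 2.
Stack B: need g' = 2⊕1 = 3. Options: 16−2→G=1, 16−4→G=0, 16−5→G=0, 16−7→G=4, 16−9→G=3. Hits: 1.
Stack C: need g' = 2⊕1 = 3. Options: 22−1→G=3, 22−3→G=1, 22−4→G=0, 22−5→G=1, 22−7→G=3. Hits: 2.

5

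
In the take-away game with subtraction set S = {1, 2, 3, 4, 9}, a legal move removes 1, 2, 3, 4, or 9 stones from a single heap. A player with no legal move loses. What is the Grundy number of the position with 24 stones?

n :  0  1  2  3  4  5  6  7  8  9 10 11 12 13 14 15 16 17 18 19 20 21 22 23 24
G :  0  1  2  3  4  0  1  2  3  4  0  1  2  3  4  0  1  2  3  4  0  1  2  3  4

4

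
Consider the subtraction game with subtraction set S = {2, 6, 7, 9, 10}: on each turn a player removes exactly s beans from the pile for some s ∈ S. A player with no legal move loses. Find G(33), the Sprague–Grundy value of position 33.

0

G(0) = 0
G(1) = mex{} = 0
G(2) = mex{0} = 1
G(3) = mex{0} = 1
G(4) = mex{1} = 0
G(5) = mex{1} = 0
G(6) = mex{0,0} = 1
G(7) = mex{0,0,0} = 1
G(8) = mex{1,1,0} = 2
G(9) = mex{1,1,1,0} = 2
G(10) = mex{2,0,1,0,0} = 3
G(11) = mex{2,0,0,1,0} = 3
G(12) = mex{3,1,0,1,1} = 2
G(13) = mex{3,1,1,0,1} = 2
G(14) = mex{2,2,1,0,0} = 3
G(15) = mex{2,2,2,1,0} = 3
G(16) = mex{3,3,2,1,1} = 0
G(17) = mex{3,3,3,2,1} = 0
G(18) = mex{0,2,3,2,2} = 1
G(19) = mex{0,2,2,3,2} = 1
G(20) = mex{1,3,2,3,3} = 0
G(21) = mex{1,3,3,2,3} = 0
G(22) = mex{0,0,3,2,2} = 1
G(23) = mex{0,0,0,3,2} = 1
G(24) = mex{1,1,0,3,3} = 2
G(25) = mex{1,1,1,0,3} = 2
G(26) = mex{2,0,1,0,0} = 3
G(27) = mex{2,0,0,1,0} = 3
G(28) = mex{3,1,0,1,1} = 2
G(29) = mex{3,1,1,0,1} = 2
G(30) = mex{2,2,1,0,0} = 3
G(31) = mex{2,2,2,1,0} = 3
G(32) = mex{3,3,2,1,1} = 0
G(33) = mex{3,3,3,2,1} = 0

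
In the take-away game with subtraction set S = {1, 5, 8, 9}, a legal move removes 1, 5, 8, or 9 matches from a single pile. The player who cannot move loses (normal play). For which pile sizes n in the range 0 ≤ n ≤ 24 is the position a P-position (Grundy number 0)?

n :  0  1  2  3  4  5  6  7  8  9 10 11 12 13 14 15 16 17 18 19 20 21 22 23 24
G :  0  1  0  1  0  1  0  1  2  3  2  3  2  3  2  3  0  1  0  1  0  1  0  1  2
P-positions are exactly the n with G(n) = 0.

0, 2, 4, 6, 16, 18, 20, 22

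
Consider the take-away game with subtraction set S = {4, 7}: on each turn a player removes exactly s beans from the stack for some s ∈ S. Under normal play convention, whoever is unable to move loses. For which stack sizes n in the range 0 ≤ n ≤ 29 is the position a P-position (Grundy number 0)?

n :  0  1  2  3  4  5  6  7  8  9 10 11 12 13 14 15 16 17 18 19 20 21 22 23 24 25 26 27 28 29
G :  0  0  0  0  1  1  1  1  2  2  2  0  0  0  0  1  1  1  1  2  2  2  0  0  0  0  1  1  1  1
P-positions are exactly the n with G(n) = 0.

0, 1, 2, 3, 11, 12, 13, 14, 22, 23, 24, 25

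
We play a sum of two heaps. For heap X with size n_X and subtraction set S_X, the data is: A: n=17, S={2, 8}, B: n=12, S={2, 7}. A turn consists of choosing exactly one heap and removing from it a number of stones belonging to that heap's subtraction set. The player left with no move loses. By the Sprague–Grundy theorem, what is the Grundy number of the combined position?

0

Heap A, S = {2, 8}:
n :  0  1  2  3  4  5  6  7  8  9 10 11 12 13 14 15 16 17
G :  0  0  1  1  0  0  1  1  2  2  0  0  1  1  0  0  1  1
G_A(17) = 1.
Heap B, S = {2, 7}:
G(0) = 0
G(1) = mex{} = 0
G(2) = mex{0} = 1
G(3) = mex{0} = 1
G(4) = mex{1} = 0
G(5) = mex{1} = 0
G(6) = mex{0} = 1
G(7) = mex{0,0} = 1
G(8) = mex{1,0} = 2
G(9) = mex{1,1} = 0
G(10) = mex{2,1} = 0
G(11) = mex{0,0} = 1
G(12) = mex{0,0} = 1
G_B(12) = 1.
Combined Grundy value = 1 ⊕ 1 = 0.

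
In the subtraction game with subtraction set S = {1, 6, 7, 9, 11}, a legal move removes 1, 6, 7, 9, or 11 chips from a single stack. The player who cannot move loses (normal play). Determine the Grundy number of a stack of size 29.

1

n :  0  1  2  3  4  5  6  7  8  9 10 11 12 13 14 15 16 17 18 19 20 21 22 23 24 25 26 27 28 29
G :  0  1  0  1  0  1  2  3  2  3  2  3  0  1  0  1  0  1  2  3  2  3  2  3  0  1  0  1  0  1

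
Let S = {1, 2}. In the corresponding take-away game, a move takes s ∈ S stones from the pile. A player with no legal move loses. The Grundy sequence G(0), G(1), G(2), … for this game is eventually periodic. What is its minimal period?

3

G(0) = 0
G(1) = mex{0} = 1
G(2) = mex{1,0} = 2
G(3) = mex{2,1} = 0
G(4) = mex{0,2} = 1
G(5) = mex{1,0} = 2
G(6) = mex{2,1} = 0
G(7) = mex{0,2} = 1
G(8) = mex{1,0} = 2
G(9) = mex{2,1} = 0
G(10) = mex{0,2} = 1
G(11) = mex{1,0} = 2
G(12) = mex{2,1} = 0
G(13) = mex{0,2} = 1
G(14) = mex{1,0} = 2
G(n+3) = G(n) holds for n = 0,…,1 (a full window of length max(S) = 2), so the sequence is purely periodic with period 3.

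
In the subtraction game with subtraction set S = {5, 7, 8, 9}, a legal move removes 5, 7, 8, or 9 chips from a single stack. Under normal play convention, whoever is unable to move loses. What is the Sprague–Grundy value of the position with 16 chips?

0

n :  0  1  2  3  4  5  6  7  8  9 10 11 12 13 14 15 16
G :  0  0  0  0  0  1  1  1  1  1  2  2  2  2  0  0  0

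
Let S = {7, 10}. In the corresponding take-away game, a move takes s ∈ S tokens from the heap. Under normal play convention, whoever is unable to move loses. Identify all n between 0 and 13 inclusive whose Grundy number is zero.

G(0) = 0
G(1) = mex{} = 0
G(2) = mex{} = 0
G(3) = mex{} = 0
G(4) = mex{} = 0
G(5) = mex{} = 0
G(6) = mex{} = 0
G(7) = mex{0} = 1
G(8) = mex{0} = 1
G(9) = mex{0} = 1
G(10) = mex{0,0} = 1
G(11) = mex{0,0} = 1
G(12) = mex{0,0} = 1
G(13) = mex{0,0} = 1
P-positions are exactly the n with G(n) = 0.

0, 1, 2, 3, 4, 5, 6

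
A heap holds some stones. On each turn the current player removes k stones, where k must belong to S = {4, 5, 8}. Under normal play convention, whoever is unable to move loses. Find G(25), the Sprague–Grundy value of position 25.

0

G(0) = 0
G(1) = mex{} = 0
G(2) = mex{} = 0
G(3) = mex{} = 0
G(4) = mex{0} = 1
G(5) = mex{0,0} = 1
G(6) = mex{0,0} = 1
G(7) = mex{0,0} = 1
G(8) = mex{1,0,0} = 2
G(9) = mex{1,1,0} = 2
G(10) = mex{1,1,0} = 2
G(11) = mex{1,1,0} = 2
G(12) = mex{2,1,1} = 0
G(13) = mex{2,2,1} = 0
G(14) = mex{2,2,1} = 0
G(15) = mex{2,2,1} = 0
G(16) = mex{0,2,2} = 1
G(17) = mex{0,0,2} = 1
G(18) = mex{0,0,2} = 1
G(19) = mex{0,0,2} = 1
G(20) = mex{1,0,0} = 2
G(21) = mex{1,1,0} = 2
G(22) = mex{1,1,0} = 2
G(23) = mex{1,1,0} = 2
G(24) = mex{2,1,1} = 0
G(25) = mex{2,2,1} = 0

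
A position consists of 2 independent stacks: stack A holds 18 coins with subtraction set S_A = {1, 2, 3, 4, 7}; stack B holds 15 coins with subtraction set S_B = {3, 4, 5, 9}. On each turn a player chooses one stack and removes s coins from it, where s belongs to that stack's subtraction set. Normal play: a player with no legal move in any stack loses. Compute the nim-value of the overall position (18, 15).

3

Stack A, S = {1, 2, 3, 4, 7}:
n :  0  1  2  3  4  5  6  7  8  9 10 11 12 13 14 15 16 17 18
G :  0  1  2  3  4  0  1  2  3  4  0  1  2  3  4  0  1  2  3
G_A(18) = 3.
Stack B, S = {3, 4, 5, 9}:
n :  0  1  2  3  4  5  6  7  8  9 10 11 12 13 14 15
G :  0  0  0  1  1  1  2  2  0  3  3  1  4  2  0  0
G_B(15) = 0.
Combined Grundy value = 3 ⊕ 0 = 3.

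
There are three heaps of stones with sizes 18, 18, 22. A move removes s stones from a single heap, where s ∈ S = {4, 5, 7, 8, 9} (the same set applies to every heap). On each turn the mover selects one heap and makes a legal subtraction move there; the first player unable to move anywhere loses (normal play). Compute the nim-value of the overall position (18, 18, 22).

2

All heaps use S = {4, 5, 7, 8, 9}:
G(0) = 0
G(1) = mex{} = 0
G(2) = mex{} = 0
G(3) = mex{} = 0
G(4) = mex{0} = 1
G(5) = mex{0,0} = 1
G(6) = mex{0,0} = 1
G(7) = mex{0,0,0} = 1
G(8) = mex{1,0,0,0} = 2
G(9) = mex{1,1,0,0,0} = 2
G(10) = mex{1,1,0,0,0} = 2
G(11) = mex{1,1,1,0,0} = 2
G(12) = mex{2,1,1,1,0} = 3
G(13) = mex{2,2,1,1,1} = 0
G(14) = mex{2,2,1,1,1} = 0
G(15) = mex{2,2,2,1,1} = 0
G(16) = mex{3,2,2,2,1} = 0
G(17) = mex{0,3,2,2,2} = 1
G(18) = mex{0,0,2,2,2} = 1
G(19) = mex{0,0,3,2,2} = 1
G(20) = mex{0,0,0,3,2} = 1
G(21) = mex{1,0,0,0,3} = 2
G(22) = mex{1,1,0,0,0} = 2
Heap A: G(18) = 1.
Heap B: G(18) = 1.
Heap C: G(22) = 2.
Combined Grundy value = 1 ⊕ 1 ⊕ 2 = 2.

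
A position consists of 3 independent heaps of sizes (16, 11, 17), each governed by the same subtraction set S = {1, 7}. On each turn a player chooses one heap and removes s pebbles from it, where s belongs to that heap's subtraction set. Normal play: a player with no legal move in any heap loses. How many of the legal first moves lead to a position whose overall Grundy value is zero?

All heaps use S = {1, 7}:
n :  0  1  2  3  4  5  6  7  8  9 10 11 12 13 14 15 16 17
G :  0  1  0  1  0  1  0  1  0  1  0  1  0  1  0  1  0  1
Heap A: G(16) = 0.
Heap B: G(11) = 1.
Heap C: G(17) = 1.
Combined Grundy value = 0 ⊕ 1 ⊕ 1 = 0.
A winning move leaves total XOR = 0, i.e. changes one component's Grundy value g to g ⊕ X where X is the current total.
Heap A: target g' = 0⊕0 = 0, but every legal move changes the Grundy value (mex property), so 0 moves.
Heap B: target g' = 1⊕0 = 1, but every legal move changes the Grundy value (mex property), so 0 moves.
Heap C: target g' = 1⊕0 = 1, but every legal move changes the Grundy value (mex property), so 0 moves.

0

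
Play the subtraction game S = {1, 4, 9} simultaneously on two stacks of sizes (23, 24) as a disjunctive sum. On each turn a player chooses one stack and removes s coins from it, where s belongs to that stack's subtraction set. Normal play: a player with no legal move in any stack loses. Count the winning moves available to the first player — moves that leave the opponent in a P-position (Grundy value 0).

3

All stacks use S = {1, 4, 9}:
G(0) = 0
G(1) = mex{0} = 1
G(2) = mex{1} = 0
G(3) = mex{0} = 1
G(4) = mex{1,0} = 2
G(5) = mex{2,1} = 0
G(6) = mex{0,0} = 1
G(7) = mex{1,1} = 0
G(8) = mex{0,2} = 1
G(9) = mex{1,0,0} = 2
G(10) = mex{2,1,1} = 0
G(11) = mex{0,0,0} = 1
G(12) = mex{1,1,1} = 0
G(13) = mex{0,2,2} = 1
G(14) = mex{1,0,0} = 2
G(15) = mex{2,1,1} = 0
G(16) = mex{0,0,0} = 1
G(17) = mex{1,1,1} = 0
G(18) = mex{0,2,2} = 1
G(19) = mex{1,0,0} = 2
G(20) = mex{2,1,1} = 0
G(21) = mex{0,0,0} = 1
G(22) = mex{1,1,1} = 0
G(23) = mex{0,2,2} = 1
G(24) = mex{1,0,0} = 2
Stack A: G(23) = 1.
Stack B: G(24) = 2.
Combined Grundy value = 1 ⊕ 2 = 3.
A winning move leaves total XOR = 0, i.e. changes one component's Grundy value g to g ⊕ X where X is the current total.
Stack A: need g' = 1⊕3 = 2. Options: 23−1→G=0, 23−4→G=2, 23−9→G=2. Hits: 2.
Stack B: need g' = 2⊕3 = 1. Options: 24−1→G=1, 24−4→G=0, 24−9→G=0. Hits: 1.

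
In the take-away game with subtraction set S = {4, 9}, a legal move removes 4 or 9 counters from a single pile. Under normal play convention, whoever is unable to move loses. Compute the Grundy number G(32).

n :  0  1  2  3  4  5  6  7  8  9 10 11 12 13 14 15 16 17 18 19 20 21 22 23 24 25 26 27 28 29 30 31 32
G :  0  0  0  0  1  1  1  1  0  2  2  2  1  0  0  0  0  1  1  1  1  0  2  2  2  1  0  0  0  0  1  1  1

1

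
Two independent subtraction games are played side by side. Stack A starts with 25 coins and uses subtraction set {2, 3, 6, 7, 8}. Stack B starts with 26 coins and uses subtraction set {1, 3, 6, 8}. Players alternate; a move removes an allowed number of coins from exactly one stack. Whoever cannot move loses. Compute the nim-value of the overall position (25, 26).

1

Stack A, S = {2, 3, 6, 7, 8}:
G(0) = 0
G(1) = mex{} = 0
G(2) = mex{0} = 1
G(3) = mex{0,0} = 1
G(4) = mex{1,0} = 2
G(5) = mex{1,1} = 0
G(6) = mex{2,1,0} = 3
G(7) = mex{0,2,0,0} = 1
G(8) = mex{3,0,1,0,0} = 2
G(9) = mex{1,3,1,1,0} = 2
G(10) = mex{2,1,2,1,1} = 0
G(11) = mex{2,2,0,2,1} = 3
G(12) = mex{0,2,3,0,2} = 1
G(13) = mex{3,0,1,3,0} = 2
G(14) = mex{1,3,2,1,3} = 0
G(15) = mex{2,1,2,2,1} = 0
G(16) = mex{0,2,0,2,2} = 1
G(17) = mex{0,0,3,0,2} = 1
G(18) = mex{1,0,1,3,0} = 2
G(19) = mex{1,1,2,1,3} = 0
G(20) = mex{2,1,0,2,1} = 3
G(21) = mex{0,2,0,0,2} = 1
G(22) = mex{3,0,1,0,0} = 2
G(23) = mex{1,3,1,1,0} = 2
G(24) = mex{2,1,2,1,1} = 0
G(25) = mex{2,2,0,2,1} = 3
G_A(25) = 3.
Stack B, S = {1, 3, 6, 8}:
n :  0  1  2  3  4  5  6  7  8  9 10 11 12 13 14 15 16 17 18 19 20 21 22 23 24 25 26
G :  0  1  0  1  0  1  2  3  2  0  1  0  1  0  1  2  3  2  0  1  0  1  0  1  2  3  2
G_B(26) = 2.
Combined Grundy value = 3 ⊕ 2 = 1.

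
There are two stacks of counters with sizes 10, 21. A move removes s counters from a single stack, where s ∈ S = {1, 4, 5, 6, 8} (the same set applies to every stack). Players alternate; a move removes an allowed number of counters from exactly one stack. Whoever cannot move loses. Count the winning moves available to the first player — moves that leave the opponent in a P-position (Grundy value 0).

All stacks use S = {1, 4, 5, 6, 8}:
n :  0  1  2  3  4  5  6  7  8  9 10 11 12 13 14 15 16 17 18 19 20 21
G :  0  1  0  1  2  3  2  3  4  0  1  0  1  2  3  2  3  4  0  1  0  1
Stack A: G(10) = 1.
Stack B: G(21) = 1.
Combined Grundy value = 1 ⊕ 1 = 0.
A winning move leaves total XOR = 0, i.e. changes one component's Grundy value g to g ⊕ X where X is the current total.
Stack A: target g' = 1⊕0 = 1, but every legal move changes the Grundy value (mex property), so 0 moves.
Stack B: target g' = 1⊕0 = 1, but every legal move changes the Grundy value (mex property), so 0 moves.

0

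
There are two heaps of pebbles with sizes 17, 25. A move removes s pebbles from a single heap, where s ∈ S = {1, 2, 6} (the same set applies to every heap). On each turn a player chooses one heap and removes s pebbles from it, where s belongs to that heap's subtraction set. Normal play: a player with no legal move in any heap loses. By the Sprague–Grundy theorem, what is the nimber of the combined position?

All heaps use S = {1, 2, 6}:
n :  0  1  2  3  4  5  6  7  8  9 10 11 12 13 14 15 16 17 18 19 20 21 22 23 24 25
G :  0  1  2  0  1  2  3  0  1  2  0  1  2  3  0  1  2  0  1  2  3  0  1  2  0  1
Heap A: G(17) = 0.
Heap B: G(25) = 1.
Combined Grundy value = 0 ⊕ 1 = 1.

1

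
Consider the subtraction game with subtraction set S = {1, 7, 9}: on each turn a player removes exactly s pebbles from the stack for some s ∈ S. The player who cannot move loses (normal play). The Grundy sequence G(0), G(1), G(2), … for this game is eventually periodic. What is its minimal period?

n :  0  1  2  3  4  5  6  7  8  9 10 11 12 13 14
G :  0  1  0  1  0  1  0  1  0  1  0  1  0  1  0
G(n+2) = G(n) holds for n = 0,…,8 (a full window of length max(S) = 9), so the sequence is purely periodic with period 2.

2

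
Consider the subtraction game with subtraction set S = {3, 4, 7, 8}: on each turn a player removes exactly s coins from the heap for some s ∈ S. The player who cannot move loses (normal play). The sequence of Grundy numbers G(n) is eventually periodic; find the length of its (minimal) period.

11

G(0) = 0
G(1) = mex{} = 0
G(2) = mex{} = 0
G(3) = mex{0} = 1
G(4) = mex{0,0} = 1
G(5) = mex{0,0} = 1
G(6) = mex{1,0} = 2
G(7) = mex{1,1,0} = 2
G(8) = mex{1,1,0,0} = 2
G(9) = mex{2,1,0,0} = 3
G(10) = mex{2,2,1,0} = 3
G(11) = mex{2,2,1,1} = 0
G(12) = mex{3,2,1,1} = 0
G(13) = mex{3,3,2,1} = 0
G(14) = mex{0,3,2,2} = 1
G(15) = mex{0,0,2,2} = 1
G(16) = mex{0,0,3,2} = 1
G(17) = mex{1,0,3,3} = 2
G(18) = mex{1,1,0,3} = 2
G(19) = mex{1,1,0,0} = 2
G(20) = mex{2,1,0,0} = 3
G(21) = mex{2,2,1,0} = 3
G(22) = mex{2,2,1,1} = 0
G(23) = mex{3,2,1,1} = 0
G(n+11) = G(n) holds for n = 0,…,7 (a full window of length max(S) = 8), so the sequence is purely periodic with period 11.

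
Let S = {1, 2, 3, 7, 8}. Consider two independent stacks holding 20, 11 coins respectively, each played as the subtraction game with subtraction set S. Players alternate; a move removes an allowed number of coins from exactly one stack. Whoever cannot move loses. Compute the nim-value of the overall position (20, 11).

0

All stacks use S = {1, 2, 3, 7, 8}:
n :  0  1  2  3  4  5  6  7  8  9 10 11 12 13 14 15 16 17 18 19 20
G :  0  1  2  3  0  1  2  3  4  0  1  2  3  0  1  2  3  4  0  1  2
Stack A: G(20) = 2.
Stack B: G(11) = 2.
Combined Grundy value = 2 ⊕ 2 = 0.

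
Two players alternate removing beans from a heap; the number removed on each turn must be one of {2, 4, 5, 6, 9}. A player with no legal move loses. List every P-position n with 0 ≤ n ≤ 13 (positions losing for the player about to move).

0, 1, 8, 11

G(0) = 0
G(1) = mex{} = 0
G(2) = mex{0} = 1
G(3) = mex{0} = 1
G(4) = mex{1,0} = 2
G(5) = mex{1,0,0} = 2
G(6) = mex{2,1,0,0} = 3
G(7) = mex{2,1,1,0} = 3
G(8) = mex{3,2,1,1} = 0
G(9) = mex{3,2,2,1,0} = 4
G(10) = mex{0,3,2,2,0} = 1
G(11) = mex{4,3,3,2,1} = 0
G(12) = mex{1,0,3,3,1} = 2
G(13) = mex{0,4,0,3,2} = 1
P-positions are exactly the n with G(n) = 0.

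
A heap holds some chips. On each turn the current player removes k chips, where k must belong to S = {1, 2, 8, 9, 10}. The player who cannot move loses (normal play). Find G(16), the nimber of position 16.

G(0) = 0
G(1) = mex{0} = 1
G(2) = mex{1,0} = 2
G(3) = mex{2,1} = 0
G(4) = mex{0,2} = 1
G(5) = mex{1,0} = 2
G(6) = mex{2,1} = 0
G(7) = mex{0,2} = 1
G(8) = mex{1,0,0} = 2
G(9) = mex{2,1,1,0} = 3
G(10) = mex{3,2,2,1,0} = 4
G(11) = mex{4,3,0,2,1} = 5
G(12) = mex{5,4,1,0,2} = 3
G(13) = mex{3,5,2,1,0} = 4
G(14) = mex{4,3,0,2,1} = 5
G(15) = mex{5,4,1,0,2} = 3
G(16) = mex{3,5,2,1,0} = 4

4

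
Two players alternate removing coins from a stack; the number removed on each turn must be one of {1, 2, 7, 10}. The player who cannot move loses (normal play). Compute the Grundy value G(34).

1

G(0) = 0
G(1) = mex{0} = 1
G(2) = mex{1,0} = 2
G(3) = mex{2,1} = 0
G(4) = mex{0,2} = 1
G(5) = mex{1,0} = 2
G(6) = mex{2,1} = 0
G(7) = mex{0,2,0} = 1
G(8) = mex{1,0,1} = 2
G(9) = mex{2,1,2} = 0
G(10) = mex{0,2,0,0} = 1
G(11) = mex{1,0,1,1} = 2
G(12) = mex{2,1,2,2} = 0
G(13) = mex{0,2,0,0} = 1
G(14) = mex{1,0,1,1} = 2
G(15) = mex{2,1,2,2} = 0
G(16) = mex{0,2,0,0} = 1
G(17) = mex{1,0,1,1} = 2
G(18) = mex{2,1,2,2} = 0
G(19) = mex{0,2,0,0} = 1
G(20) = mex{1,0,1,1} = 2
G(21) = mex{2,1,2,2} = 0
G(22) = mex{0,2,0,0} = 1
G(23) = mex{1,0,1,1} = 2
G(24) = mex{2,1,2,2} = 0
G(25) = mex{0,2,0,0} = 1
G(26) = mex{1,0,1,1} = 2
G(27) = mex{2,1,2,2} = 0
G(28) = mex{0,2,0,0} = 1
G(29) = mex{1,0,1,1} = 2
G(30) = mex{2,1,2,2} = 0
G(31) = mex{0,2,0,0} = 1
G(32) = mex{1,0,1,1} = 2
G(33) = mex{2,1,2,2} = 0
G(34) = mex{0,2,0,0} = 1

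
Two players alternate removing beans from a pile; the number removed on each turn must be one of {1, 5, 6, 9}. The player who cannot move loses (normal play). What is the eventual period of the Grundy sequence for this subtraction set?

12

n :  0  1  2  3  4  5  6  7  8  9 10 11 12 13 14 15 16 17 18 19 20 21 22 23 24 25
G :  0  1  0  1  0  1  2  3  2  3  2  3  0  1  0  1  0  1  2  3  2  3  2  3  0  1
G(n+12) = G(n) holds for n = 0,…,8 (a full window of length max(S) = 9), so the sequence is purely periodic with period 12.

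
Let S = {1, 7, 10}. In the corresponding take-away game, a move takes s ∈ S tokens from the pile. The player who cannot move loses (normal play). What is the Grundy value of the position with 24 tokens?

n :  0  1  2  3  4  5  6  7  8  9 10 11 12 13 14 15 16 17 18 19 20 21 22 23 24
G :  0  1  0  1  0  1  0  1  0  1  2  3  2  3  2  3  2  0  1  0  1  0  1  0  1

1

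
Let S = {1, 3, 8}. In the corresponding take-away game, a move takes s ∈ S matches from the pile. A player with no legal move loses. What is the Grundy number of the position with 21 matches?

2

G(0) = 0
G(1) = mex{0} = 1
G(2) = mex{1} = 0
G(3) = mex{0,0} = 1
G(4) = mex{1,1} = 0
G(5) = mex{0,0} = 1
G(6) = mex{1,1} = 0
G(7) = mex{0,0} = 1
G(8) = mex{1,1,0} = 2
G(9) = mex{2,0,1} = 3
G(10) = mex{3,1,0} = 2
G(11) = mex{2,2,1} = 0
G(12) = mex{0,3,0} = 1
G(13) = mex{1,2,1} = 0
G(14) = mex{0,0,0} = 1
G(15) = mex{1,1,1} = 0
G(16) = mex{0,0,2} = 1
G(17) = mex{1,1,3} = 0
G(18) = mex{0,0,2} = 1
G(19) = mex{1,1,0} = 2
G(20) = mex{2,0,1} = 3
G(21) = mex{3,1,0} = 2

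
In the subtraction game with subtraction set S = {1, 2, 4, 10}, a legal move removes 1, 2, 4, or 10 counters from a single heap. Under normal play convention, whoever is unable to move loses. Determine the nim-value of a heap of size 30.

G(0) = 0
G(1) = mex{0} = 1
G(2) = mex{1,0} = 2
G(3) = mex{2,1} = 0
G(4) = mex{0,2,0} = 1
G(5) = mex{1,0,1} = 2
G(6) = mex{2,1,2} = 0
G(7) = mex{0,2,0} = 1
G(8) = mex{1,0,1} = 2
G(9) = mex{2,1,2} = 0
G(10) = mex{0,2,0,0} = 1
G(11) = mex{1,0,1,1} = 2
G(12) = mex{2,1,2,2} = 0
G(13) = mex{0,2,0,0} = 1
G(14) = mex{1,0,1,1} = 2
G(15) = mex{2,1,2,2} = 0
G(16) = mex{0,2,0,0} = 1
G(17) = mex{1,0,1,1} = 2
G(18) = mex{2,1,2,2} = 0
G(19) = mex{0,2,0,0} = 1
G(20) = mex{1,0,1,1} = 2
G(21) = mex{2,1,2,2} = 0
G(22) = mex{0,2,0,0} = 1
G(23) = mex{1,0,1,1} = 2
G(24) = mex{2,1,2,2} = 0
G(25) = mex{0,2,0,0} = 1
G(26) = mex{1,0,1,1} = 2
G(27) = mex{2,1,2,2} = 0
G(28) = mex{0,2,0,0} = 1
G(29) = mex{1,0,1,1} = 2
G(30) = mex{2,1,2,2} = 0

0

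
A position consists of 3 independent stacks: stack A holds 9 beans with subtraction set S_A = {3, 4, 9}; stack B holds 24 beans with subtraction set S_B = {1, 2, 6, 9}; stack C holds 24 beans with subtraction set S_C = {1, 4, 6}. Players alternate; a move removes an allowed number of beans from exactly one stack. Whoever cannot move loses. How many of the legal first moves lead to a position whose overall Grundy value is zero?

4

Stack A, S = {3, 4, 9}:
G(0) = 0
G(1) = mex{} = 0
G(2) = mex{} = 0
G(3) = mex{0} = 1
G(4) = mex{0,0} = 1
G(5) = mex{0,0} = 1
G(6) = mex{1,0} = 2
G(7) = mex{1,1} = 0
G(8) = mex{1,1} = 0
G(9) = mex{2,1,0} = 3
G_A(9) = 3.
Stack B, S = {1, 2, 6, 9}:
n :  0  1  2  3  4  5  6  7  8  9 10 11 12 13 14 15 16 17 18 19 20 21 22 23 24
G :  0  1  2  0  1  2  3  0  1  2  0  1  2  3  0  1  2  0  1  2  3  0  1  2  0
G_B(24) = 0.
Stack C, S = {1, 4, 6}:
n :  0  1  2  3  4  5  6  7  8  9 10 11 12 13 14 15 16 17 18 19 20 21 22 23 24
G :  0  1  0  1  2  0  1  0  1  2  0  1  0  1  2  0  1  0  1  2  0  1  0  1  2
G_C(24) = 2.
Combined Grundy value = 3 ⊕ 0 ⊕ 2 = 1.
A winning move leaves total XOR = 0, i.e. changes one component's Grundy value g to g ⊕ X where X is the current total.
Stack A: need g' = 3⊕1 = 2. Options: 9−3→G=2, 9−4→G=1, 9−9→G=0. Hits: 1.
Stack B: need g' = 0⊕1 = 1. Options: 24−1→G=2, 24−2→G=1, 24−6→G=1, 24−9→G=1. Hits: 3.
Stack C: need g' = 2⊕1 = 3. Options: 24−1→G=1, 24−4→G=0, 24−6→G=1. Hits: 0.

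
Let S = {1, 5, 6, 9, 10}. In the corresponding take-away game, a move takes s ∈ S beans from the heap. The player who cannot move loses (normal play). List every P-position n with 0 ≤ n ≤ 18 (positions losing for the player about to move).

n :  0  1  2  3  4  5  6  7  8  9 10 11 12 13 14 15 16 17 18
G :  0  1  0  1  0  1  2  3  2  3  2  3  4  5  4  0  1  0  1
P-positions are exactly the n with G(n) = 0.

0, 2, 4, 15, 17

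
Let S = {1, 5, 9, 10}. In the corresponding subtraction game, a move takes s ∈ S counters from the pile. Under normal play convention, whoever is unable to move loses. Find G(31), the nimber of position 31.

G(0) = 0
G(1) = mex{0} = 1
G(2) = mex{1} = 0
G(3) = mex{0} = 1
G(4) = mex{1} = 0
G(5) = mex{0,0} = 1
G(6) = mex{1,1} = 0
G(7) = mex{0,0} = 1
G(8) = mex{1,1} = 0
G(9) = mex{0,0,0} = 1
G(10) = mex{1,1,1,0} = 2
G(11) = mex{2,0,0,1} = 3
G(12) = mex{3,1,1,0} = 2
G(13) = mex{2,0,0,1} = 3
G(14) = mex{3,1,1,0} = 2
G(15) = mex{2,2,0,1} = 3
G(16) = mex{3,3,1,0} = 2
G(17) = mex{2,2,0,1} = 3
G(18) = mex{3,3,1,0} = 2
G(19) = mex{2,2,2,1} = 0
G(20) = mex{0,3,3,2} = 1
G(21) = mex{1,2,2,3} = 0
G(22) = mex{0,3,3,2} = 1
G(23) = mex{1,2,2,3} = 0
G(24) = mex{0,0,3,2} = 1
G(25) = mex{1,1,2,3} = 0
G(26) = mex{0,0,3,2} = 1
G(27) = mex{1,1,2,3} = 0
G(28) = mex{0,0,0,2} = 1
G(29) = mex{1,1,1,0} = 2
G(30) = mex{2,0,0,1} = 3
G(31) = mex{3,1,1,0} = 2

2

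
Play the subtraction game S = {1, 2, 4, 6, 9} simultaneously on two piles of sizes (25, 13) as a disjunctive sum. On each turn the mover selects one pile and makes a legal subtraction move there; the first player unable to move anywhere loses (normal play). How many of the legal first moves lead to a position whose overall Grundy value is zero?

All piles use S = {1, 2, 4, 6, 9}:
G(0) = 0
G(1) = mex{0} = 1
G(2) = mex{1,0} = 2
G(3) = mex{2,1} = 0
G(4) = mex{0,2,0} = 1
G(5) = mex{1,0,1} = 2
G(6) = mex{2,1,2,0} = 3
G(7) = mex{3,2,0,1} = 4
G(8) = mex{4,3,1,2} = 0
G(9) = mex{0,4,2,0,0} = 1
G(10) = mex{1,0,3,1,1} = 2
G(11) = mex{2,1,4,2,2} = 0
G(12) = mex{0,2,0,3,0} = 1
G(13) = mex{1,0,1,4,1} = 2
G(14) = mex{2,1,2,0,2} = 3
G(15) = mex{3,2,0,1,3} = 4
G(16) = mex{4,3,1,2,4} = 0
G(17) = mex{0,4,2,0,0} = 1
G(18) = mex{1,0,3,1,1} = 2
G(19) = mex{2,1,4,2,2} = 0
G(20) = mex{0,2,0,3,0} = 1
G(21) = mex{1,0,1,4,1} = 2
G(22) = mex{2,1,2,0,2} = 3
G(23) = mex{3,2,0,1,3} = 4
G(24) = mex{4,3,1,2,4} = 0
G(25) = mex{0,4,2,0,0} = 1
Pile A: G(25) = 1.
Pile B: G(13) = 2.
Combined Grundy value = 1 ⊕ 2 = 3.
A winning move leaves total XOR = 0, i.e. changes one component's Grundy value g to g ⊕ X where X is the current total.
Pile A: need g' = 1⊕3 = 2. Options: 25−1→G=0, 25−2→G=4, 25−4→G=2, 25−6→G=0, 25−9→G=0. Hits: 1.
Pile B: need g' = 2⊕3 = 1. Options: 13−1→G=1, 13−2→G=0, 13−4→G=1, 13−6→G=4, 13−9→G=1. Hits: 3.

4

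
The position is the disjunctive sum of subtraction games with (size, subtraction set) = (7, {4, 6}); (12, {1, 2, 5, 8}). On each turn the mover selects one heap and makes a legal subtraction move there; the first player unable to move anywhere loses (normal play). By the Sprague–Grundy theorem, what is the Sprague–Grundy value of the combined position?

1

Heap A, S = {4, 6}:
G(0) = 0
G(1) = mex{} = 0
G(2) = mex{} = 0
G(3) = mex{} = 0
G(4) = mex{0} = 1
G(5) = mex{0} = 1
G(6) = mex{0,0} = 1
G(7) = mex{0,0} = 1
G_A(7) = 1.
Heap B, S = {1, 2, 5, 8}:
n :  0  1  2  3  4  5  6  7  8  9 10 11 12
G :  0  1  2  0  1  2  0  1  2  0  1  2  0
G_B(12) = 0.
Combined Grundy value = 1 ⊕ 0 = 1.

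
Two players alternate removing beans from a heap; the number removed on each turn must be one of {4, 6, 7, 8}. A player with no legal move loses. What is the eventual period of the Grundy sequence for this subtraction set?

n :  0  1  2  3  4  5  6  7  8  9 10 11 12 13 14 15 16 17 18 19 20 21 22 23 24 25
G :  0  0  0  0  1  1  1  1  2  2  2  2  0  0  0  0  1  1  1  1  2  2  2  2  0  0
G(n+12) = G(n) holds for n = 0,…,7 (a full window of length max(S) = 8), so the sequence is purely periodic with period 12.

12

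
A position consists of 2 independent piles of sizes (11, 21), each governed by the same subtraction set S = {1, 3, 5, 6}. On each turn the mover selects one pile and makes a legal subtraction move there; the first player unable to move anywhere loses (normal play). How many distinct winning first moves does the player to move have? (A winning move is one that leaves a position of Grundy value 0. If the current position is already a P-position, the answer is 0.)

4

All piles use S = {1, 3, 5, 6}:
n :  0  1  2  3  4  5  6  7  8  9 10 11 12 13 14 15 16 17 18 19 20 21
G :  0  1  0  1  0  1  2  3  2  3  2  0  1  0  1  0  1  2  3  2  3  2
Pile A: G(11) = 0.
Pile B: G(21) = 2.
Combined Grundy value = 0 ⊕ 2 = 2.
A winning move leaves total XOR = 0, i.e. changes one component's Grundy value g to g ⊕ X where X is the current total.
Pile A: need g' = 0⊕2 = 2. Options: 11−1→G=2, 11−3→G=2, 11−5→G=2, 11−6→G=1. Hits: 3.
Pile B: need g' = 2⊕2 = 0. Options: 21−1→G=3, 21−3→G=3, 21−5→G=1, 21−6→G=0. Hits: 1.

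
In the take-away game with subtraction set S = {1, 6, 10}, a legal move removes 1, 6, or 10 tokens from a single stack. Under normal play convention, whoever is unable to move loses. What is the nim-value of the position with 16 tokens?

0

G(0) = 0
G(1) = mex{0} = 1
G(2) = mex{1} = 0
G(3) = mex{0} = 1
G(4) = mex{1} = 0
G(5) = mex{0} = 1
G(6) = mex{1,0} = 2
G(7) = mex{2,1} = 0
G(8) = mex{0,0} = 1
G(9) = mex{1,1} = 0
G(10) = mex{0,0,0} = 1
G(11) = mex{1,1,1} = 0
G(12) = mex{0,2,0} = 1
G(13) = mex{1,0,1} = 2
G(14) = mex{2,1,0} = 3
G(15) = mex{3,0,1} = 2
G(16) = mex{2,1,2} = 0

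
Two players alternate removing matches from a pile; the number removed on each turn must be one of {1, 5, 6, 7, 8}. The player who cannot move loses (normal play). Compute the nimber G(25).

n :  0  1  2  3  4  5  6  7  8  9 10 11 12 13 14 15 16 17 18 19 20 21 22 23 24 25
G :  0  1  0  1  0  1  2  3  2  3  2  3  4  0  1  0  1  0  1  2  3  2  3  2  3  4

4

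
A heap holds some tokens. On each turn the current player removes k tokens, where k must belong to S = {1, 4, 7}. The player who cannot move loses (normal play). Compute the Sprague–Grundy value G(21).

n :  0  1  2  3  4  5  6  7  8  9 10 11 12 13 14 15 16 17 18 19 20 21
G :  0  1  0  1  2  0  1  2  0  1  0  1  2  0  1  2  0  1  0  1  2  0

0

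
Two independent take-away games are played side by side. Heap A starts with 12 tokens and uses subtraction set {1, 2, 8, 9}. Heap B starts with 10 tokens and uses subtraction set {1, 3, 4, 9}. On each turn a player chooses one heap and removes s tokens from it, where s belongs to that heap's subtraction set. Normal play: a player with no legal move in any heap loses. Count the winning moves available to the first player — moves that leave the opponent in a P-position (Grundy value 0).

1

Heap A, S = {1, 2, 8, 9}:
n :  0  1  2  3  4  5  6  7  8  9 10 11 12
G :  0  1  2  0  1  2  0  1  2  3  0  1  2
G_A(12) = 2.
Heap B, S = {1, 3, 4, 9}:
G(0) = 0
G(1) = mex{0} = 1
G(2) = mex{1} = 0
G(3) = mex{0,0} = 1
G(4) = mex{1,1,0} = 2
G(5) = mex{2,0,1} = 3
G(6) = mex{3,1,0} = 2
G(7) = mex{2,2,1} = 0
G(8) = mex{0,3,2} = 1
G(9) = mex{1,2,3,0} = 4
G(10) = mex{4,0,2,1} = 3
G_B(10) = 3.
Combined Grundy value = 2 ⊕ 3 = 1.
A winning move leaves total XOR = 0, i.e. changes one component's Grundy value g to g ⊕ X where X is the current total.
Heap A: need g' = 2⊕1 = 3. Options: 12−1→G=1, 12−2→G=0, 12−8→G=1, 12−9→G=0. Hits: 0.
Heap B: need g' = 3⊕1 = 2. Options: 10−1→G=4, 10−3→G=0, 10−4→G=2, 10−9→G=1. Hits: 1.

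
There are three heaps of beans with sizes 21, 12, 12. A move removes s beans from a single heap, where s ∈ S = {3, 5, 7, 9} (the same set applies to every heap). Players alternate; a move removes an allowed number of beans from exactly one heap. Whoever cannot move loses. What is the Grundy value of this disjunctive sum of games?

3

All heaps use S = {3, 5, 7, 9}:
n :  0  1  2  3  4  5  6  7  8  9 10 11 12 13 14 15 16 17 18 19 20 21
G :  0  0  0  1  1  1  2  2  2  3  3  3  0  0  0  1  1  1  2  2  2  3
Heap A: G(21) = 3.
Heap B: G(12) = 0.
Heap C: G(12) = 0.
Combined Grundy value = 3 ⊕ 0 ⊕ 0 = 3.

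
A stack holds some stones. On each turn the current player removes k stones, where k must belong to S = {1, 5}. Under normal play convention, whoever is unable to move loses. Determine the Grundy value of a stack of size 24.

0

n :  0  1  2  3  4  5  6  7  8  9 10 11 12 13 14 15 16 17 18 19 20 21 22 23 24
G :  0  1  0  1  0  1  0  1  0  1  0  1  0  1  0  1  0  1  0  1  0  1  0  1  0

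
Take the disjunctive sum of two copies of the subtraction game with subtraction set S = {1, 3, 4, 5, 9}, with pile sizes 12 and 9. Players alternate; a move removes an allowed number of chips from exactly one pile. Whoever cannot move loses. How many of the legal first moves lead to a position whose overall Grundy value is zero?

All piles use S = {1, 3, 4, 5, 9}:
n :  0  1  2  3  4  5  6  7  8  9 10 11 12
G :  0  1  0  1  2  3  2  3  0  1  0  1  2
Pile A: G(12) = 2.
Pile B: G(9) = 1.
Combined Grundy value = 2 ⊕ 1 = 3.
A winning move leaves total XOR = 0, i.e. changes one component's Grundy value g to g ⊕ X where X is the current total.
Pile A: need g' = 2⊕3 = 1. Options: 12−1→G=1, 12−3→G=1, 12−4→G=0, 12−5→G=3, 12−9→G=1. Hits: 3.
Pile B: need g' = 1⊕3 = 2. Options: 9−1→G=0, 9−3→G=2, 9−4→G=3, 9−5→G=2, 9−9→G=0. Hits: 2.

5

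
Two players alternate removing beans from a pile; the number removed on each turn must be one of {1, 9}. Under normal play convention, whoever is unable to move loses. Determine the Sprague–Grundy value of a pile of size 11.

1

G(0) = 0
G(1) = mex{0} = 1
G(2) = mex{1} = 0
G(3) = mex{0} = 1
G(4) = mex{1} = 0
G(5) = mex{0} = 1
G(6) = mex{1} = 0
G(7) = mex{0} = 1
G(8) = mex{1} = 0
G(9) = mex{0,0} = 1
G(10) = mex{1,1} = 0
G(11) = mex{0,0} = 1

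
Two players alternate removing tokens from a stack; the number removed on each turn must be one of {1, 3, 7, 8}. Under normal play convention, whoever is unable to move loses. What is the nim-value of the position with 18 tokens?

1

G(0) = 0
G(1) = mex{0} = 1
G(2) = mex{1} = 0
G(3) = mex{0,0} = 1
G(4) = mex{1,1} = 0
G(5) = mex{0,0} = 1
G(6) = mex{1,1} = 0
G(7) = mex{0,0,0} = 1
G(8) = mex{1,1,1,0} = 2
G(9) = mex{2,0,0,1} = 3
G(10) = mex{3,1,1,0} = 2
G(11) = mex{2,2,0,1} = 3
G(12) = mex{3,3,1,0} = 2
G(13) = mex{2,2,0,1} = 3
G(14) = mex{3,3,1,0} = 2
G(15) = mex{2,2,2,1} = 0
G(16) = mex{0,3,3,2} = 1
G(17) = mex{1,2,2,3} = 0
G(18) = mex{0,0,3,2} = 1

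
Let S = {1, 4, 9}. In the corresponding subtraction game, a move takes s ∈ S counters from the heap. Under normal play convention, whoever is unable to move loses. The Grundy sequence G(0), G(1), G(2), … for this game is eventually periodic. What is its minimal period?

n :  0  1  2  3  4  5  6  7  8  9 10 11 12 13 14 15
G :  0  1  0  1  2  0  1  0  1  2  0  1  0  1  2  0
G(n+5) = G(n) holds for n = 0,…,8 (a full window of length max(S) = 9), so the sequence is purely periodic with period 5.

5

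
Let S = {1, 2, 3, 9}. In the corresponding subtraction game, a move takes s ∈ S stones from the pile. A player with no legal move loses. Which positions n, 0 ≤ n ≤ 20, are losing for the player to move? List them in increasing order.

n :  0  1  2  3  4  5  6  7  8  9 10 11 12 13 14 15 16 17 18 19 20
G :  0  1  2  3  0  1  2  3  0  1  2  3  0  1  2  3  0  1  2  3  0
P-positions are exactly the n with G(n) = 0.

0, 4, 8, 12, 16, 20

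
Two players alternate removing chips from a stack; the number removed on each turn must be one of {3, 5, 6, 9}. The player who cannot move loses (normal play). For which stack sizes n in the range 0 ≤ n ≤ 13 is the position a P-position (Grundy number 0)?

0, 1, 2, 12, 13

n :  0  1  2  3  4  5  6  7  8  9 10 11 12 13
G :  0  0  0  1  1  1  2  2  2  3  3  3  0  0
P-positions are exactly the n with G(n) = 0.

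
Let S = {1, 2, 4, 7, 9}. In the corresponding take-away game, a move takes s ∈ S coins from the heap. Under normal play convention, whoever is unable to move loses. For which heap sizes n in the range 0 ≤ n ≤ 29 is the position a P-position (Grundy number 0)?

0, 3, 6, 11, 14, 17, 22, 25, 28

n :  0  1  2  3  4  5  6  7  8  9 10 11 12 13 14 15 16 17 18 19 20 21 22 23 24 25 26 27 28 29
G :  0  1  2  0  1  2  0  1  2  3  4  0  1  2  0  1  2  0  1  2  3  4  0  1  2  0  1  2  0  1
P-positions are exactly the n with G(n) = 0.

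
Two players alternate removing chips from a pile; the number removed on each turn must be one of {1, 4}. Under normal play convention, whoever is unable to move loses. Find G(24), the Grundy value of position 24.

G(0) = 0
G(1) = mex{0} = 1
G(2) = mex{1} = 0
G(3) = mex{0} = 1
G(4) = mex{1,0} = 2
G(5) = mex{2,1} = 0
G(6) = mex{0,0} = 1
G(7) = mex{1,1} = 0
G(8) = mex{0,2} = 1
G(9) = mex{1,0} = 2
G(10) = mex{2,1} = 0
G(11) = mex{0,0} = 1
G(12) = mex{1,1} = 0
G(13) = mex{0,2} = 1
G(14) = mex{1,0} = 2
G(15) = mex{2,1} = 0
G(16) = mex{0,0} = 1
G(17) = mex{1,1} = 0
G(18) = mex{0,2} = 1
G(19) = mex{1,0} = 2
G(20) = mex{2,1} = 0
G(21) = mex{0,0} = 1
G(22) = mex{1,1} = 0
G(23) = mex{0,2} = 1
G(24) = mex{1,0} = 2

2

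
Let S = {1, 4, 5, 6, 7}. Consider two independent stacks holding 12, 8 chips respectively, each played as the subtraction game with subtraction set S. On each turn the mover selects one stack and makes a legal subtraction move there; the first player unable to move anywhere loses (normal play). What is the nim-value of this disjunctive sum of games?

4

All stacks use S = {1, 4, 5, 6, 7}:
G(0) = 0
G(1) = mex{0} = 1
G(2) = mex{1} = 0
G(3) = mex{0} = 1
G(4) = mex{1,0} = 2
G(5) = mex{2,1,0} = 3
G(6) = mex{3,0,1,0} = 2
G(7) = mex{2,1,0,1,0} = 3
G(8) = mex{3,2,1,0,1} = 4
G(9) = mex{4,3,2,1,0} = 5
G(10) = mex{5,2,3,2,1} = 0
G(11) = mex{0,3,2,3,2} = 1
G(12) = mex{1,4,3,2,3} = 0
Stack A: G(12) = 0.
Stack B: G(8) = 4.
Combined Grundy value = 0 ⊕ 4 = 4.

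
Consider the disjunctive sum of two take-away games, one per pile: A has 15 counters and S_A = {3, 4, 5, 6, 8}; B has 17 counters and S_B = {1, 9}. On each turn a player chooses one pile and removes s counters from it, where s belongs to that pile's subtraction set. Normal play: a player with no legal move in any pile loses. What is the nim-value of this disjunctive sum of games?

Pile A, S = {3, 4, 5, 6, 8}:
G(0) = 0
G(1) = mex{} = 0
G(2) = mex{} = 0
G(3) = mex{0} = 1
G(4) = mex{0,0} = 1
G(5) = mex{0,0,0} = 1
G(6) = mex{1,0,0,0} = 2
G(7) = mex{1,1,0,0} = 2
G(8) = mex{1,1,1,0,0} = 2
G(9) = mex{2,1,1,1,0} = 3
G(10) = mex{2,2,1,1,0} = 3
G(11) = mex{2,2,2,1,1} = 0
G(12) = mex{3,2,2,2,1} = 0
G(13) = mex{3,3,2,2,1} = 0
G(14) = mex{0,3,3,2,2} = 1
G(15) = mex{0,0,3,3,2} = 1
G_A(15) = 1.
Pile B, S = {1, 9}:
n :  0  1  2  3  4  5  6  7  8  9 10 11 12 13 14 15 16 17
G :  0  1  0  1  0  1  0  1  0  1  0  1  0  1  0  1  0  1
G_B(17) = 1.
Combined Grundy value = 1 ⊕ 1 = 0.

0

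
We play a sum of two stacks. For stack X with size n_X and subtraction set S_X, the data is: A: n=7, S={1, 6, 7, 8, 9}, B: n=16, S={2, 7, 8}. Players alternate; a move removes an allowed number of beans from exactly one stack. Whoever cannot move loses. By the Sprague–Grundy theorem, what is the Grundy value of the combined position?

Stack A, S = {1, 6, 7, 8, 9}:
n : 0 1 2 3 4 5 6 7
G : 0 1 0 1 0 1 2 3
G_A(7) = 3.
Stack B, S = {2, 7, 8}:
n :  0  1  2  3  4  5  6  7  8  9 10 11 12 13 14 15 16
G :  0  0  1  1  0  0  1  1  2  2  0  3  1  2  0  0  1
G_B(16) = 1.
Combined Grundy value = 3 ⊕ 1 = 2.

2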